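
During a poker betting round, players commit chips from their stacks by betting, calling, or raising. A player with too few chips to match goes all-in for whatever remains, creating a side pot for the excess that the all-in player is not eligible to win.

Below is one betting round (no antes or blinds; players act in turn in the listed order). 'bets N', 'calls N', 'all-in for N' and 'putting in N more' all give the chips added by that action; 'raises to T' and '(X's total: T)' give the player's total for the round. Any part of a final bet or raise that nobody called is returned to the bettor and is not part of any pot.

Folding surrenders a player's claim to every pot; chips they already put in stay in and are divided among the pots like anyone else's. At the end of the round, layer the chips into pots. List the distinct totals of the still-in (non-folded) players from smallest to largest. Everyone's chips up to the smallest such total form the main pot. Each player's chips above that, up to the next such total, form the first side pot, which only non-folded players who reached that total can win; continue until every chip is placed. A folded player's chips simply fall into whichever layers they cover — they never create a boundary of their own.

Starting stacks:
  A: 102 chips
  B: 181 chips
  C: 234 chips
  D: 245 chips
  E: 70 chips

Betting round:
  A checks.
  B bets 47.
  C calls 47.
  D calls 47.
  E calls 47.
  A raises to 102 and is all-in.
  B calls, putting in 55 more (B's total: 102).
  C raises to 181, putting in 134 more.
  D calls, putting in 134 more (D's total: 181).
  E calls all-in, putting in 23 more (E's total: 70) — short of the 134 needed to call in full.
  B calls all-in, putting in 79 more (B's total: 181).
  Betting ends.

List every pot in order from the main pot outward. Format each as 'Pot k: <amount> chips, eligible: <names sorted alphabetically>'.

Contributions: A=102, B=181, C=181, D=181, E=70
Pot levels (distinct totals of non-folded players): 70, 102, 181
Layer 1-70: 70 each from A, B, C, D, E = 70*5 = 350 chips; eligible A, B, C, D, E
Layer 71-102: 32 each from A, B, C, D = 32*4 = 128 chips; eligible A, B, C, D
Layer 103-181: 79 each from B, C, D = 79*3 = 237 chips; eligible B, C, D

Pot 1: 350 chips, eligible: A, B, C, D, E
Pot 2: 128 chips, eligible: A, B, C, D
Pot 3: 237 chips, eligible: B, C, D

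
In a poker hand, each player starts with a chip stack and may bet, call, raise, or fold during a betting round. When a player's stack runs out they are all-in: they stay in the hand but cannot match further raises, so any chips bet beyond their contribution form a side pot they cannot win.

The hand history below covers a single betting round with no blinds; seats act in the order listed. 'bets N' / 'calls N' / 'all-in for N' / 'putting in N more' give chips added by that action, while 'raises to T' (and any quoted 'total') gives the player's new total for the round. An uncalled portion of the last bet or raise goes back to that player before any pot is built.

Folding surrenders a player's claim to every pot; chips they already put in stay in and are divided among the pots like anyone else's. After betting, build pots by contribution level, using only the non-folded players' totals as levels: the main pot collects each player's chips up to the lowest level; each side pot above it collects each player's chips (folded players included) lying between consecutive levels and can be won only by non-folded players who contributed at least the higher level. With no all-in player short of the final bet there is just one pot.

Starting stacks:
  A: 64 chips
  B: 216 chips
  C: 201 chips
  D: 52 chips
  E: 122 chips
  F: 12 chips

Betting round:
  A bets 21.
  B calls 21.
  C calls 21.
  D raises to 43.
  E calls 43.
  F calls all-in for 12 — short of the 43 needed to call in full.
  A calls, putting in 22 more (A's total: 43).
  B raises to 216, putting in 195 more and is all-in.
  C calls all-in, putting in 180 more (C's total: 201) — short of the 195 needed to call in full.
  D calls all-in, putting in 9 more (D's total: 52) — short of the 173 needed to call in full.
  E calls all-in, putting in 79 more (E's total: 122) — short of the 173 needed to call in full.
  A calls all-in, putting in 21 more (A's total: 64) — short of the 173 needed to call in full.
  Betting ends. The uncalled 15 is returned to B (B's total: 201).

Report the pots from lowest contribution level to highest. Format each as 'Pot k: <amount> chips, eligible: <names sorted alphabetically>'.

Pot 1: 72 chips, eligible: A, B, C, D, E, F
Pot 2: 200 chips, eligible: A, B, C, D, E
Pot 3: 48 chips, eligible: A, B, C, E
Pot 4: 174 chips, eligible: B, C, E
Pot 5: 158 chips, eligible: B, C

Derivation:
Contributions (after 15 returned to B): A=64, B=201, C=201, D=52, E=122, F=12
Pot levels (distinct totals of non-folded players): 12, 52, 64, 122, 201
Layer 1-12: 12 each from A, B, C, D, E, F = 12*6 = 72 chips; eligible A, B, C, D, E, F
Layer 13-52: 40 each from A, B, C, D, E = 40*5 = 200 chips; eligible A, B, C, D, E
Layer 53-64: 12 each from A, B, C, E = 12*4 = 48 chips; eligible A, B, C, E
Layer 65-122: 58 each from B, C, E = 58*3 = 174 chips; eligible B, C, E
Layer 123-201: 79 each from B, C = 79*2 = 158 chips; eligible B, C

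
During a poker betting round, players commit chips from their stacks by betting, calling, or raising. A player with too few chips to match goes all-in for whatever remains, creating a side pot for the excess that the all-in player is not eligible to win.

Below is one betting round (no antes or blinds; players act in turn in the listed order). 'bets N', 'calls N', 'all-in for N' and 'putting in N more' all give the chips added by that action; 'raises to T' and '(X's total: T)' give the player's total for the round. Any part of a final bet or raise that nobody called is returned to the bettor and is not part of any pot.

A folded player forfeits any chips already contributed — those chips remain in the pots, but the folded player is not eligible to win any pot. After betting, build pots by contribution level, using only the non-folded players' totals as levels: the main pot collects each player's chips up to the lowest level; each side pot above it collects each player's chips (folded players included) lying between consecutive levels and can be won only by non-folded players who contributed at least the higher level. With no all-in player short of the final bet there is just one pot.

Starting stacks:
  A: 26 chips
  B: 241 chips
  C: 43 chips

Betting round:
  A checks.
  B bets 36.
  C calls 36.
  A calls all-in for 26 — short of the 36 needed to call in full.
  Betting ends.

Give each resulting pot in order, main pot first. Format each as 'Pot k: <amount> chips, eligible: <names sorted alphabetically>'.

Contributions: A=26, B=36, C=36
Pot levels (distinct totals of non-folded players): 26, 36
Layer 1-26: 26 each from A, B, C = 26*3 = 78 chips; eligible A, B, C
Layer 27-36: 10 each from B, C = 10*2 = 20 chips; eligible B, C

Pot 1: 78 chips, eligible: A, B, C
Pot 2: 20 chips, eligible: B, C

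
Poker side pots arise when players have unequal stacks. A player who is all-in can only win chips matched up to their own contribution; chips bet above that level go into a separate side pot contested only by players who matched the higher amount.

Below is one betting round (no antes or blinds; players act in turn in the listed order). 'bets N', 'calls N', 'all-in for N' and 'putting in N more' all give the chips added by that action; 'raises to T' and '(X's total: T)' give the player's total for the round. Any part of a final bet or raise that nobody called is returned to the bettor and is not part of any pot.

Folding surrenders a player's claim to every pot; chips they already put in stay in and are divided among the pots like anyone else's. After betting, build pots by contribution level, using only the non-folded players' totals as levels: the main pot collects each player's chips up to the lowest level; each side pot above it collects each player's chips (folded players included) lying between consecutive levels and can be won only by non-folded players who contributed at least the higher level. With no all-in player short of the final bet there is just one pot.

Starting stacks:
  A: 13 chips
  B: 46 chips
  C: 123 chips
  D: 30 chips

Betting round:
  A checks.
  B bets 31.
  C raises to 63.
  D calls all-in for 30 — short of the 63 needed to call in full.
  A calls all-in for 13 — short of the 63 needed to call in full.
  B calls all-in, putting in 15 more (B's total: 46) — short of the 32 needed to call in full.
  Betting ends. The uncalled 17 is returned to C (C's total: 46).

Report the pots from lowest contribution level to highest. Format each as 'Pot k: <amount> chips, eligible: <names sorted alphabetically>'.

Pot 1: 52 chips, eligible: A, B, C, D
Pot 2: 51 chips, eligible: B, C, D
Pot 3: 32 chips, eligible: B, C

Derivation:
Contributions (after 17 returned to C): A=13, B=46, C=46, D=30
Pot levels (distinct totals of non-folded players): 13, 30, 46
Layer 1-13: 13 each from A, B, C, D = 13*4 = 52 chips; eligible A, B, C, D
Layer 14-30: 17 each from B, C, D = 17*3 = 51 chips; eligible B, C, D
Layer 31-46: 16 each from B, C = 16*2 = 32 chips; eligible B, C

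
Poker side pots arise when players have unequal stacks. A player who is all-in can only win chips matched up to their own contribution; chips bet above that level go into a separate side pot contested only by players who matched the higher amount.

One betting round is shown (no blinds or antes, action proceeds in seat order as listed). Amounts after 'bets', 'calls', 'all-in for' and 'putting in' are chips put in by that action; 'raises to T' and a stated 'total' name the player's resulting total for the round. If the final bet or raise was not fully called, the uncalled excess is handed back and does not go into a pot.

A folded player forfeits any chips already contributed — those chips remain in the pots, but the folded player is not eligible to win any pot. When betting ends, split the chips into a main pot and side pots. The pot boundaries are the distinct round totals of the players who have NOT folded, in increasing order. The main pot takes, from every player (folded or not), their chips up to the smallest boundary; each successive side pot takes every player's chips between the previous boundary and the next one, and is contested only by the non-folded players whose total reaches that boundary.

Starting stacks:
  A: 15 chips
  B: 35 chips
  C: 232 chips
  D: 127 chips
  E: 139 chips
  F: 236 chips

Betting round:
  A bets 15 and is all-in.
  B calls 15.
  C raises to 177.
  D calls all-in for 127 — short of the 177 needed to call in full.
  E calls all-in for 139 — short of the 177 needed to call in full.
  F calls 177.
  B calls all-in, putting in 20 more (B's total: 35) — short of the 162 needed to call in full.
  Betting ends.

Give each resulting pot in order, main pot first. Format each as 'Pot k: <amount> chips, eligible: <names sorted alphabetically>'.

Contributions: A=15, B=35, C=177, D=127, E=139, F=177
Pot levels (distinct totals of non-folded players): 15, 35, 127, 139, 177
Layer 1-15: 15 each from A, B, C, D, E, F = 15*6 = 90 chips; eligible A, B, C, D, E, F
Layer 16-35: 20 each from B, C, D, E, F = 20*5 = 100 chips; eligible B, C, D, E, F
Layer 36-127: 92 each from C, D, E, F = 92*4 = 368 chips; eligible C, D, E, F
Layer 128-139: 12 each from C, E, F = 12*3 = 36 chips; eligible C, E, F
Layer 140-177: 38 each from C, F = 38*2 = 76 chips; eligible C, F

Pot 1: 90 chips, eligible: A, B, C, D, E, F
Pot 2: 100 chips, eligible: B, C, D, E, F
Pot 3: 368 chips, eligible: C, D, E, F
Pot 4: 36 chips, eligible: C, E, F
Pot 5: 76 chips, eligible: C, F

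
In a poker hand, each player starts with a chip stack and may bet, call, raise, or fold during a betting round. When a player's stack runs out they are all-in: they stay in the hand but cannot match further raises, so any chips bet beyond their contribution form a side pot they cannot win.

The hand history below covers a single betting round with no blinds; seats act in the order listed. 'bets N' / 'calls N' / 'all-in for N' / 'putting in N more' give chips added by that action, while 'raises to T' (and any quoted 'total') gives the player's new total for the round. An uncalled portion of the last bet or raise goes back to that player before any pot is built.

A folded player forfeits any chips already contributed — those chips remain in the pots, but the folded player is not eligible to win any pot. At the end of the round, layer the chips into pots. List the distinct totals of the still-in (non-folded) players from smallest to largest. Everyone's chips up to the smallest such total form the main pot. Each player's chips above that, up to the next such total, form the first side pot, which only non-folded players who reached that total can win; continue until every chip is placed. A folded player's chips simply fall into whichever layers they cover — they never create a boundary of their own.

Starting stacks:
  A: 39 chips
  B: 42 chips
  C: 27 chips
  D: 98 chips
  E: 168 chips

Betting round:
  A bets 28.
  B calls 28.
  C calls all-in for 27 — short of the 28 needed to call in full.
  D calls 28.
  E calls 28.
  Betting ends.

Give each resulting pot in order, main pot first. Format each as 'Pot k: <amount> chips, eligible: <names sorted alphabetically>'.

Contributions: A=28, B=28, C=27, D=28, E=28
Pot levels (distinct totals of non-folded players): 27, 28
Layer 1-27: 27 each from A, B, C, D, E = 27*5 = 135 chips; eligible A, B, C, D, E
Layer 28-28: 1 each from A, B, D, E = 1*4 = 4 chips; eligible A, B, D, E

Pot 1: 135 chips, eligible: A, B, C, D, E
Pot 2: 4 chips, eligible: A, B, D, E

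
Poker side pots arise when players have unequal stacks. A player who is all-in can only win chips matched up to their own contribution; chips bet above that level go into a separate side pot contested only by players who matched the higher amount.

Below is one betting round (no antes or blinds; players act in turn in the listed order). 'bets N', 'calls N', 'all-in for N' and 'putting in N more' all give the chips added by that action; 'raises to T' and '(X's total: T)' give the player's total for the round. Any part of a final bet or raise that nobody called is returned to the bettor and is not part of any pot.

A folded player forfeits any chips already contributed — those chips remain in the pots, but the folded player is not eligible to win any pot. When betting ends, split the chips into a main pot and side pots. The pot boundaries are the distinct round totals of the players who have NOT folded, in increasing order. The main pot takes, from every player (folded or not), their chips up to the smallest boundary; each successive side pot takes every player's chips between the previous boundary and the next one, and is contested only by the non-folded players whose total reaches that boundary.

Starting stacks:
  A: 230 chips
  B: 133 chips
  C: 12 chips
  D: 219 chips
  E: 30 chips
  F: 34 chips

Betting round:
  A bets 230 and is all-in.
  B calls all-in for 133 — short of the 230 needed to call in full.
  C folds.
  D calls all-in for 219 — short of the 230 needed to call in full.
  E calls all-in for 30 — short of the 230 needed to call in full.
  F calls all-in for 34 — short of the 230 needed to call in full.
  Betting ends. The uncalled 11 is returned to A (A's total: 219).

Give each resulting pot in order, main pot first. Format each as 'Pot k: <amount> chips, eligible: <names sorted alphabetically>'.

Pot 1: 150 chips, eligible: A, B, D, E, F
Pot 2: 16 chips, eligible: A, B, D, F
Pot 3: 297 chips, eligible: A, B, D
Pot 4: 172 chips, eligible: A, D

Derivation:
Contributions (after 11 returned to A): A=219, B=133, D=219, E=30, F=34
Folded: C
Pot levels (distinct totals of non-folded players): 30, 34, 133, 219
Layer 1-30: 30 each from A, B, D, E, F = 30*5 = 150 chips; eligible A, B, D, E, F
Layer 31-34: 4 each from A, B, D, F = 4*4 = 16 chips; eligible A, B, D, F
Layer 35-133: 99 each from A, B, D = 99*3 = 297 chips; eligible A, B, D
Layer 134-219: 86 each from A, D = 86*2 = 172 chips; eligible A, D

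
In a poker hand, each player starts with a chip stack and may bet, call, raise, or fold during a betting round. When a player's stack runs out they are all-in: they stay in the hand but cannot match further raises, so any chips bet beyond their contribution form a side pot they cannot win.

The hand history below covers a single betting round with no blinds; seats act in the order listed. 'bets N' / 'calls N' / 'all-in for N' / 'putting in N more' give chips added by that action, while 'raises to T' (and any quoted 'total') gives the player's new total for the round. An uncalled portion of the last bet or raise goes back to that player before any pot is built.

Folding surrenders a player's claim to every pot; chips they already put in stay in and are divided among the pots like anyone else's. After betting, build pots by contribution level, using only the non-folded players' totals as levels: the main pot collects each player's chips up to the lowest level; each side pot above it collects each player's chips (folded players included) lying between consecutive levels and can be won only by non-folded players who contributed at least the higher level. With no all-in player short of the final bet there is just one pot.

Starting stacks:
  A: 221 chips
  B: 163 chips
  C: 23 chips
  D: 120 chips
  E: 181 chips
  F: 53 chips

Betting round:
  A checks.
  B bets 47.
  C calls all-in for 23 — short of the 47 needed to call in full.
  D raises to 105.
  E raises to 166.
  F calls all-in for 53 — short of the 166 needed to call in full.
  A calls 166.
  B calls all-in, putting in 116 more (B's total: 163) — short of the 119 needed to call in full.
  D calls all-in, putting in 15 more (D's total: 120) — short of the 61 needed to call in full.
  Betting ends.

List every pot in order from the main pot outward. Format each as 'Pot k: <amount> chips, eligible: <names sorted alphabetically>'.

Contributions: A=166, B=163, C=23, D=120, E=166, F=53
Pot levels (distinct totals of non-folded players): 23, 53, 120, 163, 166
Layer 1-23: 23 each from A, B, C, D, E, F = 23*6 = 138 chips; eligible A, B, C, D, E, F
Layer 24-53: 30 each from A, B, D, E, F = 30*5 = 150 chips; eligible A, B, D, E, F
Layer 54-120: 67 each from A, B, D, E = 67*4 = 268 chips; eligible A, B, D, E
Layer 121-163: 43 each from A, B, E = 43*3 = 129 chips; eligible A, B, E
Layer 164-166: 3 each from A, E = 3*2 = 6 chips; eligible A, E

Pot 1: 138 chips, eligible: A, B, C, D, E, F
Pot 2: 150 chips, eligible: A, B, D, E, F
Pot 3: 268 chips, eligible: A, B, D, E
Pot 4: 129 chips, eligible: A, B, E
Pot 5: 6 chips, eligible: A, E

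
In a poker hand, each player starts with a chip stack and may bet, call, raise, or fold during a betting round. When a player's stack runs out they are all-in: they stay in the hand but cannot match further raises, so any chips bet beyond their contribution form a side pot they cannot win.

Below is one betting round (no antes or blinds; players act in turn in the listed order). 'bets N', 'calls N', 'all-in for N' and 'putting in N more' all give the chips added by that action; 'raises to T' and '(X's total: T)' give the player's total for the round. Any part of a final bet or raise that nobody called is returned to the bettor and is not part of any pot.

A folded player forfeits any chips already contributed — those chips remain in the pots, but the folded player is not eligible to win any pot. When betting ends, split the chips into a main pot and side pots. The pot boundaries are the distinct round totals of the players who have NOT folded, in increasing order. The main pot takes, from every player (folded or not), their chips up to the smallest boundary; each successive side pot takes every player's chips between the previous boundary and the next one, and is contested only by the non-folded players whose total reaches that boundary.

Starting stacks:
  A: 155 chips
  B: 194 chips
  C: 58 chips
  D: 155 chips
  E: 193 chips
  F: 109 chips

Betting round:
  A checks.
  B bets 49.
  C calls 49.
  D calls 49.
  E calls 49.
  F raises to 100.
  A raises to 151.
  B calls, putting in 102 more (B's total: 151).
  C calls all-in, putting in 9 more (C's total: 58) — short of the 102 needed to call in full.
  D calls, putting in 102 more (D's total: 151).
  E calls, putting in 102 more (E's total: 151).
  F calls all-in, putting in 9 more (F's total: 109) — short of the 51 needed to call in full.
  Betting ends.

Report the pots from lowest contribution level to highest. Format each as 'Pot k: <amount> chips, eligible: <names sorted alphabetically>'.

Contributions: A=151, B=151, C=58, D=151, E=151, F=109
Pot levels (distinct totals of non-folded players): 58, 109, 151
Layer 1-58: 58 each from A, B, C, D, E, F = 58*6 = 348 chips; eligible A, B, C, D, E, F
Layer 59-109: 51 each from A, B, D, E, F = 51*5 = 255 chips; eligible A, B, D, E, F
Layer 110-151: 42 each from A, B, D, E = 42*4 = 168 chips; eligible A, B, D, E

Pot 1: 348 chips, eligible: A, B, C, D, E, F
Pot 2: 255 chips, eligible: A, B, D, E, F
Pot 3: 168 chips, eligible: A, B, D, E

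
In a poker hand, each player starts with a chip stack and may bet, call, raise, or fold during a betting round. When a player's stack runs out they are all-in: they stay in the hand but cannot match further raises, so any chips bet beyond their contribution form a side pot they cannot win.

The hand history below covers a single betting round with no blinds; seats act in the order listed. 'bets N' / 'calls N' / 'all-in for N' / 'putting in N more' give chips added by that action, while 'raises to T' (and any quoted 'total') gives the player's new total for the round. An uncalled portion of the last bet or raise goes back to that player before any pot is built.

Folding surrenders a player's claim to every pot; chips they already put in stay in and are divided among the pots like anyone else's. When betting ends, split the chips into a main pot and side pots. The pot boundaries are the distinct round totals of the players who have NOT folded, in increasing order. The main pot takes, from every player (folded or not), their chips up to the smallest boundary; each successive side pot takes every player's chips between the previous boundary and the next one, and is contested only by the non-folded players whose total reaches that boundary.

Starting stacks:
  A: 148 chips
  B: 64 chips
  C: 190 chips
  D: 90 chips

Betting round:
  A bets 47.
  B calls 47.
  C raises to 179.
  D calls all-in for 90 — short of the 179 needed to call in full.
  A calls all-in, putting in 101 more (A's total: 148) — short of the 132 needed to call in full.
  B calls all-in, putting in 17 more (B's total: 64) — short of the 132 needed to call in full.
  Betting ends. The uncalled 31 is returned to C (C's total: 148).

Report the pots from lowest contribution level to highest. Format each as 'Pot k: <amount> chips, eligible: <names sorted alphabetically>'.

Pot 1: 256 chips, eligible: A, B, C, D
Pot 2: 78 chips, eligible: A, C, D
Pot 3: 116 chips, eligible: A, C

Derivation:
Contributions (after 31 returned to C): A=148, B=64, C=148, D=90
Pot levels (distinct totals of non-folded players): 64, 90, 148
Layer 1-64: 64 each from A, B, C, D = 64*4 = 256 chips; eligible A, B, C, D
Layer 65-90: 26 each from A, C, D = 26*3 = 78 chips; eligible A, C, D
Layer 91-148: 58 each from A, C = 58*2 = 116 chips; eligible A, C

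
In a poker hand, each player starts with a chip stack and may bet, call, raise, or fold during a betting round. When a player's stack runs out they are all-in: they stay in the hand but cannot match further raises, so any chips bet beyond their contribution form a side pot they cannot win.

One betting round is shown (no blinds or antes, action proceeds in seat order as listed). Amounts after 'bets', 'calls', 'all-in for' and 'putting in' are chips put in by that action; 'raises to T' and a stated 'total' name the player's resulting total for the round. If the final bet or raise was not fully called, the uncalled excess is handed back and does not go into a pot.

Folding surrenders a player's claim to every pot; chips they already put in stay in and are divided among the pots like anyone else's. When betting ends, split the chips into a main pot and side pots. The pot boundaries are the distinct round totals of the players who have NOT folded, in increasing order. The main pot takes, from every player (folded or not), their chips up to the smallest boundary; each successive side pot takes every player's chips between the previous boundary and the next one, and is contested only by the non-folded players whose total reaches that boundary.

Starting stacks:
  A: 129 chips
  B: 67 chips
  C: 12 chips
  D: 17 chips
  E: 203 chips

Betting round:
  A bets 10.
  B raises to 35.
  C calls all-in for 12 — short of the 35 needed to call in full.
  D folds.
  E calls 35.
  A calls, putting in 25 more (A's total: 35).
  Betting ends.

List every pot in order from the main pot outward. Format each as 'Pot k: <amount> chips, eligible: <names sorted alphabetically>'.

Pot 1: 48 chips, eligible: A, B, C, E
Pot 2: 69 chips, eligible: A, B, E

Derivation:
Contributions: A=35, B=35, C=12, E=35
Folded: D
Pot levels (distinct totals of non-folded players): 12, 35
Layer 1-12: 12 each from A, B, C, E = 12*4 = 48 chips; eligible A, B, C, E
Layer 13-35: 23 each from A, B, E = 23*3 = 69 chips; eligible A, B, E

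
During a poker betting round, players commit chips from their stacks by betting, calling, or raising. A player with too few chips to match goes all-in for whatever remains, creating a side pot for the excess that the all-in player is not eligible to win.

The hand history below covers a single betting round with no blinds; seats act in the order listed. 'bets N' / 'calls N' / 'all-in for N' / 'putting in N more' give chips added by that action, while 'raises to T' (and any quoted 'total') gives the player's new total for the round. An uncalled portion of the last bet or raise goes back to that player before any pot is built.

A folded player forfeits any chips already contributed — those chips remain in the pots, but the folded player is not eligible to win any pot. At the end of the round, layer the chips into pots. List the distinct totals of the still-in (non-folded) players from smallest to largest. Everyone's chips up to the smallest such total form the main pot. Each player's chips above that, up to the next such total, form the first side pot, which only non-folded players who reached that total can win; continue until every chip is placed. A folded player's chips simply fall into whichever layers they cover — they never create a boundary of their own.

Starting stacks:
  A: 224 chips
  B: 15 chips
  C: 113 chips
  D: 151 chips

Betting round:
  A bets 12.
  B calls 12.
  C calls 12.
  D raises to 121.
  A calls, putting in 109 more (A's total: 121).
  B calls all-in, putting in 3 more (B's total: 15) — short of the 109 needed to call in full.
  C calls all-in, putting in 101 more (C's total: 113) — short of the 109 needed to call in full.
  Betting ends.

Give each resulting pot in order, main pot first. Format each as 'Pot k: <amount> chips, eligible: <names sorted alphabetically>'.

Pot 1: 60 chips, eligible: A, B, C, D
Pot 2: 294 chips, eligible: A, C, D
Pot 3: 16 chips, eligible: A, D

Derivation:
Contributions: A=121, B=15, C=113, D=121
Pot levels (distinct totals of non-folded players): 15, 113, 121
Layer 1-15: 15 each from A, B, C, D = 15*4 = 60 chips; eligible A, B, C, D
Layer 16-113: 98 each from A, C, D = 98*3 = 294 chips; eligible A, C, D
Layer 114-121: 8 each from A, D = 8*2 = 16 chips; eligible A, D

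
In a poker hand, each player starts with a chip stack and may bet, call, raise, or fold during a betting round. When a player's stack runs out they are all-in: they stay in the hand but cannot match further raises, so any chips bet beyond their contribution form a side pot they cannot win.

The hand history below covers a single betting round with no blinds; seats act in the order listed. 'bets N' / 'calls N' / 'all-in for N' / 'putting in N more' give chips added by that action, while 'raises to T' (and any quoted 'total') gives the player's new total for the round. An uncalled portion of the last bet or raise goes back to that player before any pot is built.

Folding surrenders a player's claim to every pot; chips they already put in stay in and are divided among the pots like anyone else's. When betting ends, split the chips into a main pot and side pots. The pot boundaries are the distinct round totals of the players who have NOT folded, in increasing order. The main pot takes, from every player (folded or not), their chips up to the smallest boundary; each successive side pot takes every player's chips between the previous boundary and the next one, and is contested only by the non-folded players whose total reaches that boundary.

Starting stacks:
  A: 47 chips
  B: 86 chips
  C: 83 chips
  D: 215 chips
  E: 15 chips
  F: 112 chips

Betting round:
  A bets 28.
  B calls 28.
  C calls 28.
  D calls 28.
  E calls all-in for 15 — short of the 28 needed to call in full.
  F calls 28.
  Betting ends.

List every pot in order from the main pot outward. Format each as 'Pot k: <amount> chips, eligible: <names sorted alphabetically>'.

Pot 1: 90 chips, eligible: A, B, C, D, E, F
Pot 2: 65 chips, eligible: A, B, C, D, F

Derivation:
Contributions: A=28, B=28, C=28, D=28, E=15, F=28
Pot levels (distinct totals of non-folded players): 15, 28
Layer 1-15: 15 each from A, B, C, D, E, F = 15*6 = 90 chips; eligible A, B, C, D, E, F
Layer 16-28: 13 each from A, B, C, D, F = 13*5 = 65 chips; eligible A, B, C, D, F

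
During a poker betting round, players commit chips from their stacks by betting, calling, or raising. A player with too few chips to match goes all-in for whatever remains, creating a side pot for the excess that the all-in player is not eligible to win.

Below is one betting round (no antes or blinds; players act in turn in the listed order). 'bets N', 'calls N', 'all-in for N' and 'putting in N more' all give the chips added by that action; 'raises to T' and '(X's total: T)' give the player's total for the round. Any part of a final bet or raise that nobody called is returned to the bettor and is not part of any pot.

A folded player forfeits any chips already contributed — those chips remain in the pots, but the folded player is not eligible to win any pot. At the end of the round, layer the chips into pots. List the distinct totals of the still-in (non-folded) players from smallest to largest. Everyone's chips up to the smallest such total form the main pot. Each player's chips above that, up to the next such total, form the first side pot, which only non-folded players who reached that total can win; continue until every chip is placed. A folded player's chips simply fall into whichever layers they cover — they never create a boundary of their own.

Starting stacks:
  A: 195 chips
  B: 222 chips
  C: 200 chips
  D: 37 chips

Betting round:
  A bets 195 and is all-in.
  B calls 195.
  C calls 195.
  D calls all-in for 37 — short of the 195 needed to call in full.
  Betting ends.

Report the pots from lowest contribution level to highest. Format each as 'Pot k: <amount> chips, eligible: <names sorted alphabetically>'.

Contributions: A=195, B=195, C=195, D=37
Pot levels (distinct totals of non-folded players): 37, 195
Layer 1-37: 37 each from A, B, C, D = 37*4 = 148 chips; eligible A, B, C, D
Layer 38-195: 158 each from A, B, C = 158*3 = 474 chips; eligible A, B, C

Pot 1: 148 chips, eligible: A, B, C, D
Pot 2: 474 chips, eligible: A, B, C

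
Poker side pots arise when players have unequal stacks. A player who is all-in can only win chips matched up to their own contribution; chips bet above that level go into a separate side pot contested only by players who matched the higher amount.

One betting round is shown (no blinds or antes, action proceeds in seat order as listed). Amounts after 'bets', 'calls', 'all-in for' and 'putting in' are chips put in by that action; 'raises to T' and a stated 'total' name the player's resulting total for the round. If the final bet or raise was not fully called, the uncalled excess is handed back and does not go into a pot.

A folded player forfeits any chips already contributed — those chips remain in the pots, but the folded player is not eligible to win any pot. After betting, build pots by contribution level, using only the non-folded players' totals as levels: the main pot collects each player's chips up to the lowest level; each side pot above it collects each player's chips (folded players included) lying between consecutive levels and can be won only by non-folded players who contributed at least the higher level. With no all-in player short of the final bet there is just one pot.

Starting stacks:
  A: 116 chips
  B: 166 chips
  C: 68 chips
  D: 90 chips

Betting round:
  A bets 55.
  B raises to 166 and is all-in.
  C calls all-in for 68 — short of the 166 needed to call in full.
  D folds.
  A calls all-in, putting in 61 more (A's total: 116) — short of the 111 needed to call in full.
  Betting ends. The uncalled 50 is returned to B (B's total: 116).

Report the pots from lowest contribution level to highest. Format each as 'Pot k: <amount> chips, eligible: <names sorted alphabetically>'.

Pot 1: 204 chips, eligible: A, B, C
Pot 2: 96 chips, eligible: A, B

Derivation:
Contributions (after 50 returned to B): A=116, B=116, C=68
Folded: D
Pot levels (distinct totals of non-folded players): 68, 116
Layer 1-68: 68 each from A, B, C = 68*3 = 204 chips; eligible A, B, C
Layer 69-116: 48 each from A, B = 48*2 = 96 chips; eligible A, B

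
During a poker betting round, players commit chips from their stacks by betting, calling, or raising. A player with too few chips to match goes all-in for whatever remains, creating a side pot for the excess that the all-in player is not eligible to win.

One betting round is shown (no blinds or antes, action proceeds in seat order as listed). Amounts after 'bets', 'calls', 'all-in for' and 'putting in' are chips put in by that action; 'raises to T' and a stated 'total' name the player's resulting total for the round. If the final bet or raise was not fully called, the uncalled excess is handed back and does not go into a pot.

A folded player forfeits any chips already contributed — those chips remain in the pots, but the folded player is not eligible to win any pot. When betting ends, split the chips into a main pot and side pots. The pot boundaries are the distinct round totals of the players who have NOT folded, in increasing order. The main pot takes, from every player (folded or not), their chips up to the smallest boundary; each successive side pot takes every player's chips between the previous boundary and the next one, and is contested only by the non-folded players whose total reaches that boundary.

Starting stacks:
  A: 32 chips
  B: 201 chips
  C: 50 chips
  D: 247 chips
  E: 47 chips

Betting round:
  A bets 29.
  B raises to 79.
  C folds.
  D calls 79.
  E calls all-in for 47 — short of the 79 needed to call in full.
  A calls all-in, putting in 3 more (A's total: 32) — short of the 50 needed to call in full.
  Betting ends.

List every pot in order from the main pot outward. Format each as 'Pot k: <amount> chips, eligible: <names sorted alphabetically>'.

Pot 1: 128 chips, eligible: A, B, D, E
Pot 2: 45 chips, eligible: B, D, E
Pot 3: 64 chips, eligible: B, D

Derivation:
Contributions: A=32, B=79, D=79, E=47
Folded: C
Pot levels (distinct totals of non-folded players): 32, 47, 79
Layer 1-32: 32 each from A, B, D, E = 32*4 = 128 chips; eligible A, B, D, E
Layer 33-47: 15 each from B, D, E = 15*3 = 45 chips; eligible B, D, E
Layer 48-79: 32 each from B, D = 32*2 = 64 chips; eligible B, D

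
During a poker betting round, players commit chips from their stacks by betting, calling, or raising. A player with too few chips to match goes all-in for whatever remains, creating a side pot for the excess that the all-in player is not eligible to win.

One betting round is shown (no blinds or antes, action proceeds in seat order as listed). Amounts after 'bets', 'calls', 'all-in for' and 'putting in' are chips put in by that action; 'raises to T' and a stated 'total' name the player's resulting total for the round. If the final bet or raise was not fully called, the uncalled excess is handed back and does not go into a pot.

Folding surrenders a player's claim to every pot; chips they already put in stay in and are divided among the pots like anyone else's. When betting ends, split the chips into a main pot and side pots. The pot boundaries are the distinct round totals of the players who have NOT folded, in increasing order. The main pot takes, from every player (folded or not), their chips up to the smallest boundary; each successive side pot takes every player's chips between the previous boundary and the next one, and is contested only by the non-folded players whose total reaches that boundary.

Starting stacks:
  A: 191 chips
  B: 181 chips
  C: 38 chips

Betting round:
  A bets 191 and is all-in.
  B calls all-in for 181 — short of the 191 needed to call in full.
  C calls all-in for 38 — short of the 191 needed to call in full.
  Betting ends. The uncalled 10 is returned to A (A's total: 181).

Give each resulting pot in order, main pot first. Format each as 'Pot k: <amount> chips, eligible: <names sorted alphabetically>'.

Contributions (after 10 returned to A): A=181, B=181, C=38
Pot levels (distinct totals of non-folded players): 38, 181
Layer 1-38: 38 each from A, B, C = 38*3 = 114 chips; eligible A, B, C
Layer 39-181: 143 each from A, B = 143*2 = 286 chips; eligible A, B

Pot 1: 114 chips, eligible: A, B, C
Pot 2: 286 chips, eligible: A, B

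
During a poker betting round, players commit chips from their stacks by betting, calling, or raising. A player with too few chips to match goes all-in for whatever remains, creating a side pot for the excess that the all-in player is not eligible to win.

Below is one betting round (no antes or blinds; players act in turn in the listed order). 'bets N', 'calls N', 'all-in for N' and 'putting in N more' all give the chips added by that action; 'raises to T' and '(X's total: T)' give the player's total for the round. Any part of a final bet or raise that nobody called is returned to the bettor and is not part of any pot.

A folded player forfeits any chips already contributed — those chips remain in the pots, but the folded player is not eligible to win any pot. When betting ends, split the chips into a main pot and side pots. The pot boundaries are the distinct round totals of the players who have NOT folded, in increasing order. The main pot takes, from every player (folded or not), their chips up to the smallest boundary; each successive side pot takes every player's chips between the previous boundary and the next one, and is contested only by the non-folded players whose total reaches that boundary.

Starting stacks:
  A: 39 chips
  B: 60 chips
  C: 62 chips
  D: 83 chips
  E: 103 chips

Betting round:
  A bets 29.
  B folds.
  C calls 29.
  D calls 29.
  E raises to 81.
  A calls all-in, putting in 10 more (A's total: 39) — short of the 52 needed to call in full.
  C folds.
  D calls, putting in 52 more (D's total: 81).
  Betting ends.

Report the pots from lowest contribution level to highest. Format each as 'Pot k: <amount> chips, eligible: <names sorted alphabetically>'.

Pot 1: 146 chips, eligible: A, D, E
Pot 2: 84 chips, eligible: D, E

Derivation:
Contributions: A=39, C=29, D=81, E=81
Folded: B, C
Pot levels (distinct totals of non-folded players): 39, 81
Layer 1-39: A 39 + C 29 + D 39 + E 39 = 146 chips; eligible A, D, E
Layer 40-81: 42 each from D, E = 42*2 = 84 chips; eligible D, E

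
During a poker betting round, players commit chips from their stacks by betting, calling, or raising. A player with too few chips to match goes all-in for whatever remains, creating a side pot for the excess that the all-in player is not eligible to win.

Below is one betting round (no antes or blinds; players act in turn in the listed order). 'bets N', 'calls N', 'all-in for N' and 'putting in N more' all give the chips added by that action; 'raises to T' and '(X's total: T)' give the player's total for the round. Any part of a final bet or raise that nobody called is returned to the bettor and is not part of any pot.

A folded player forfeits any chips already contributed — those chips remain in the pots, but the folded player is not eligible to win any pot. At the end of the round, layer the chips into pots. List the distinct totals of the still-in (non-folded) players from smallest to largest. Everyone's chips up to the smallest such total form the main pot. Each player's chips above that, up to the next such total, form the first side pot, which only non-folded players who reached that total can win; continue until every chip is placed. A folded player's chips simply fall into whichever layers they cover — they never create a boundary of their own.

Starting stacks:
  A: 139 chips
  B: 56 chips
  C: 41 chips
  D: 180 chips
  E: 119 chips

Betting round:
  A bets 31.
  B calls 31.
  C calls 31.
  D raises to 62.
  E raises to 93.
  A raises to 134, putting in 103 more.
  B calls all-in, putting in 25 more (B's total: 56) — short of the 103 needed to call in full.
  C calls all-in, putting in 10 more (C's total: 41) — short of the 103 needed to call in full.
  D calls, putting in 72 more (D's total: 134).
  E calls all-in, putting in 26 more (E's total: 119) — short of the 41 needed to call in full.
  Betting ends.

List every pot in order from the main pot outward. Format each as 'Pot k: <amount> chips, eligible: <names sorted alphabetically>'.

Contributions: A=134, B=56, C=41, D=134, E=119
Pot levels (distinct totals of non-folded players): 41, 56, 119, 134
Layer 1-41: 41 each from A, B, C, D, E = 41*5 = 205 chips; eligible A, B, C, D, E
Layer 42-56: 15 each from A, B, D, E = 15*4 = 60 chips; eligible A, B, D, E
Layer 57-119: 63 each from A, D, E = 63*3 = 189 chips; eligible A, D, E
Layer 120-134: 15 each from A, D = 15*2 = 30 chips; eligible A, D

Pot 1: 205 chips, eligible: A, B, C, D, E
Pot 2: 60 chips, eligible: A, B, D, E
Pot 3: 189 chips, eligible: A, D, E
Pot 4: 30 chips, eligible: A, D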